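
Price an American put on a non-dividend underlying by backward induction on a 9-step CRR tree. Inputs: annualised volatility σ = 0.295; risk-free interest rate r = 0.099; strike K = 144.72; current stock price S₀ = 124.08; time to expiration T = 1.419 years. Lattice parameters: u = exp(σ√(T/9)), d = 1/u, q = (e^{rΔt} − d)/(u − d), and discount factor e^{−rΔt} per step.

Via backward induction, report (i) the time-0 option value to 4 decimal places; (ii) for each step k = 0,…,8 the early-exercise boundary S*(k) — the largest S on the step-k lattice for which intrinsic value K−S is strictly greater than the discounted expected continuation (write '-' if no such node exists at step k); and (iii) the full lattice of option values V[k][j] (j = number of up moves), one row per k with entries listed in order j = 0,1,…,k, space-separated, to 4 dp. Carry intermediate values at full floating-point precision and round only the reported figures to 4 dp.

price = 23.5450
boundary = - 110.3647 98.1654 110.3647 98.1654 110.3647 98.1654 110.3647 124.0800
tree:
23.5450
34.3553 14.9411
46.5546 23.0084 8.4434
57.4054 34.3553 13.9275 3.9762
67.0569 46.5546 22.2795 7.1554 1.3595
75.6414 57.4054 34.3553 12.5507 2.7269 0.2239
83.2771 67.0569 46.5546 21.2737 5.4196 0.4920 0.0000
90.0688 75.6414 57.4054 34.3553 10.6509 1.0812 0.0000 0.0000
96.1097 83.2771 67.0569 46.5546 20.6400 2.3757 0.0000 0.0000 0.0000
101.4829 90.0688 75.6414 57.4054 34.3553 5.2202 0.0000 0.0000 0.0000 0.0000

Δt=0.15767, u=1.12427, d=0.88946, q=0.53775, disc=e^(-rΔt)=0.98451
k=9 terminal: V=max(K-S,0) → 101.4829 90.0688 75.6414 57.4054 34.3553 5.2202 0.0000 0.0000 0.0000 0.0000
k=8: j=0 S=48.6103 intr=96.1097 cont=93.8683 V=96.1097[EX]; j=1 S=61.4429 intr=83.2771 cont=81.0357 V=83.2771[EX]; j=2 S=77.6631 intr=67.0569 cont=64.8155 V=67.0569[EX]; j=3 S=98.1654 intr=46.5546 cont=44.3132 V=46.5546[EX]; j=4 S=124.0800 intr=20.6400 cont=18.3986 V=20.6400[EX]; j=5 S=156.8358 intr=0.0000 cont=2.3757 V=2.3757[hold]; j=6 S=198.2388 intr=0.0000 cont=0.0000 V=0.0000[hold]; j=7 S=250.5717 intr=0.0000 cont=0.0000 V=0.0000[hold]; j=8 S=316.7199 intr=0.0000 cont=0.0000 V=0.0000[hold]  S*(8)=124.0800
k=7: j=0 S=54.6512 intr=90.0688 cont=87.8274 V=90.0688[EX]; j=1 S=69.0786 intr=75.6414 cont=73.4000 V=75.6414[EX]; j=2 S=87.3146 intr=57.4054 cont=55.1640 V=57.4054[EX]; j=3 S=110.3647 intr=34.3553 cont=32.1139 V=34.3553[EX]; j=4 S=139.4998 intr=5.2202 cont=10.6509 V=10.6509[hold]; j=5 S=176.3262 intr=0.0000 cont=1.0812 V=1.0812[hold]; j=6 S=222.8745 intr=0.0000 cont=0.0000 V=0.0000[hold]; j=7 S=281.7109 intr=0.0000 cont=0.0000 V=0.0000[hold]  S*(7)=110.3647
k=6: j=0 S=61.4429 intr=83.2771 cont=81.0357 V=83.2771[EX]; j=1 S=77.6631 intr=67.0569 cont=64.8155 V=67.0569[EX]; j=2 S=98.1654 intr=46.5546 cont=44.3132 V=46.5546[EX]; j=3 S=124.0800 intr=20.6400 cont=21.2737 V=21.2737[hold]; j=4 S=156.8358 intr=0.0000 cont=5.4196 V=5.4196[hold]; j=5 S=198.2388 intr=0.0000 cont=0.4920 V=0.4920[hold]; j=6 S=250.5717 intr=0.0000 cont=0.0000 V=0.0000[hold]  S*(6)=98.1654
k=5: j=0 S=69.0786 intr=75.6414 cont=73.4000 V=75.6414[EX]; j=1 S=87.3146 intr=57.4054 cont=55.1640 V=57.4054[EX]; j=2 S=110.3647 intr=34.3553 cont=32.4494 V=34.3553[EX]; j=3 S=139.4998 intr=5.2202 cont=12.5507 V=12.5507[hold]; j=4 S=176.3262 intr=0.0000 cont=2.7269 V=2.7269[hold]; j=5 S=222.8745 intr=0.0000 cont=0.2239 V=0.2239[hold]  S*(5)=110.3647
k=4: j=0 S=77.6631 intr=67.0569 cont=64.8155 V=67.0569[EX]; j=1 S=98.1654 intr=46.5546 cont=44.3132 V=46.5546[EX]; j=2 S=124.0800 intr=20.6400 cont=22.2795 V=22.2795[hold]; j=3 S=156.8358 intr=0.0000 cont=7.1554 V=7.1554[hold]; j=4 S=198.2388 intr=0.0000 cont=1.3595 V=1.3595[hold]  S*(4)=98.1654
k=3: j=0 S=87.3146 intr=57.4054 cont=55.1640 V=57.4054[EX]; j=1 S=110.3647 intr=34.3553 cont=32.9819 V=34.3553[EX]; j=2 S=139.4998 intr=5.2202 cont=13.9275 V=13.9275[hold]; j=3 S=176.3262 intr=0.0000 cont=3.9762 V=3.9762[hold]  S*(3)=110.3647
k=2: j=0 S=98.1654 intr=46.5546 cont=44.3132 V=46.5546[EX]; j=1 S=124.0800 intr=20.6400 cont=23.0084 V=23.0084[hold]; j=2 S=156.8358 intr=0.0000 cont=8.4434 V=8.4434[hold]  S*(2)=98.1654
k=1: j=0 S=110.3647 intr=34.3553 cont=33.3678 V=34.3553[EX]; j=1 S=139.4998 intr=5.2202 cont=14.9411 V=14.9411[hold]  S*(1)=110.3647
k=0: j=0 S=124.0800 intr=20.6400 cont=23.5450 V=23.5450[hold]  S*(0)=-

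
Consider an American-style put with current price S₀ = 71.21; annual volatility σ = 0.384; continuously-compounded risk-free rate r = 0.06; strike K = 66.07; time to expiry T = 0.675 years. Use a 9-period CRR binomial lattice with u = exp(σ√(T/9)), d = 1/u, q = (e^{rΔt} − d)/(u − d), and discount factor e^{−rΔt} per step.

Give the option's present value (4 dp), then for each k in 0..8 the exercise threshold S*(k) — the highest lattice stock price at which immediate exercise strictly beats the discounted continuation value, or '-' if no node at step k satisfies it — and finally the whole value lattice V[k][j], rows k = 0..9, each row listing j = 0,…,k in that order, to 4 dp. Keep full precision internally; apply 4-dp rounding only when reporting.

price = 5.3441
boundary = - - - - 46.7579 42.0904 46.7579 51.9429 57.7029
tree:
5.3441
7.7120 2.9784
10.8257 4.6075 1.3444
14.7216 6.9518 2.2592 0.4239
19.3121 10.1750 3.7286 0.7815 0.0631
23.9796 14.3462 6.0145 1.4318 0.1256 0.0000
28.1812 19.3121 9.4134 2.6037 0.2499 0.0000 0.0000
31.9633 23.9796 14.1271 4.6929 0.4972 0.0000 0.0000 0.0000
35.3679 28.1812 19.3121 8.3671 0.9893 0.0000 0.0000 0.0000 0.0000
38.4326 31.9633 23.9796 14.1271 1.9683 0.0000 0.0000 0.0000 0.0000 0.0000

Δt=0.07500  u=1.11089  d=0.90018  q=0.49514  discount=0.99551
step 9 (expiry): payoffs max(K−S,0) = 38.4326 31.9633 23.9796 14.1271 1.9683 0.0000 0.0000 0.0000 0.0000 0.0000
step 8: (k=8,j=0): S=30.7021, (K−S)⁺=35.3679, hold=35.0712 ⇒ V=35.3679 exercise | (k=8,j=1): S=37.8888, (K−S)⁺=28.1812, hold=27.8845 ⇒ V=28.1812 exercise | (k=8,j=2): S=46.7579, (K−S)⁺=19.3121, hold=19.0155 ⇒ V=19.3121 exercise | (k=8,j=3): S=57.7029, (K−S)⁺=8.3671, hold=8.0704 ⇒ V=8.3671 exercise | (k=8,j=4): S=71.2100, (K−S)⁺=0.0000, hold=0.9893 ⇒ V=0.9893 continue | (k=8,j=5): S=87.8788, (K−S)⁺=0.0000, hold=0.0000 ⇒ V=0.0000 continue | (k=8,j=6): S=108.4495, (K−S)⁺=0.0000, hold=0.0000 ⇒ V=0.0000 continue | (k=8,j=7): S=133.8353, (K−S)⁺=0.0000, hold=0.0000 ⇒ V=0.0000 continue | (k=8,j=8): S=165.1634, (K−S)⁺=0.0000, hold=0.0000 ⇒ V=0.0000 continue  boundary S*=57.7029
step 7: (k=7,j=0): S=34.1067, (K−S)⁺=31.9633, hold=31.6666 ⇒ V=31.9633 exercise | (k=7,j=1): S=42.0904, (K−S)⁺=23.9796, hold=23.6830 ⇒ V=23.9796 exercise | (k=7,j=2): S=51.9429, (K−S)⁺=14.1271, hold=13.8305 ⇒ V=14.1271 exercise | (k=7,j=3): S=64.1017, (K−S)⁺=1.9683, hold=4.6929 ⇒ V=4.6929 continue | (k=7,j=4): S=79.1066, (K−S)⁺=0.0000, hold=0.4972 ⇒ V=0.4972 continue | (k=7,j=5): S=97.6238, (K−S)⁺=0.0000, hold=0.0000 ⇒ V=0.0000 continue | (k=7,j=6): S=120.4756, (K−S)⁺=0.0000, hold=0.0000 ⇒ V=0.0000 continue | (k=7,j=7): S=148.6764, (K−S)⁺=0.0000, hold=0.0000 ⇒ V=0.0000 continue  boundary S*=51.9429
step 6: (k=6,j=0): S=37.8888, (K−S)⁺=28.1812, hold=27.8845 ⇒ V=28.1812 exercise | (k=6,j=1): S=46.7579, (K−S)⁺=19.3121, hold=19.0155 ⇒ V=19.3121 exercise | (k=6,j=2): S=57.7029, (K−S)⁺=8.3671, hold=9.4134 ⇒ V=9.4134 continue | (k=6,j=3): S=71.2100, (K−S)⁺=0.0000, hold=2.6037 ⇒ V=2.6037 continue | (k=6,j=4): S=87.8788, (K−S)⁺=0.0000, hold=0.2499 ⇒ V=0.2499 continue | (k=6,j=5): S=108.4495, (K−S)⁺=0.0000, hold=0.0000 ⇒ V=0.0000 continue | (k=6,j=6): S=133.8353, (K−S)⁺=0.0000, hold=0.0000 ⇒ V=0.0000 continue  boundary S*=46.7579
step 5: (k=5,j=0): S=42.0904, (K−S)⁺=23.9796, hold=23.6830 ⇒ V=23.9796 exercise | (k=5,j=1): S=51.9429, (K−S)⁺=14.1271, hold=14.3462 ⇒ V=14.3462 continue | (k=5,j=2): S=64.1017, (K−S)⁺=1.9683, hold=6.0145 ⇒ V=6.0145 continue | (k=5,j=3): S=79.1066, (K−S)⁺=0.0000, hold=1.4318 ⇒ V=1.4318 continue | (k=5,j=4): S=97.6238, (K−S)⁺=0.0000, hold=0.1256 ⇒ V=0.1256 continue | (k=5,j=5): S=120.4756, (K−S)⁺=0.0000, hold=0.0000 ⇒ V=0.0000 continue  boundary S*=42.0904
step 4: (k=4,j=0): S=46.7579, (K−S)⁺=19.3121, hold=19.1235 ⇒ V=19.3121 exercise | (k=4,j=1): S=57.7029, (K−S)⁺=8.3671, hold=10.1750 ⇒ V=10.1750 continue | (k=4,j=2): S=71.2100, (K−S)⁺=0.0000, hold=3.7286 ⇒ V=3.7286 continue | (k=4,j=3): S=87.8788, (K−S)⁺=0.0000, hold=0.7815 ⇒ V=0.7815 continue | (k=4,j=4): S=108.4495, (K−S)⁺=0.0000, hold=0.0631 ⇒ V=0.0631 continue  boundary S*=46.7579
step 3: (k=3,j=0): S=51.9429, (K−S)⁺=14.1271, hold=14.7216 ⇒ V=14.7216 continue | (k=3,j=1): S=64.1017, (K−S)⁺=1.9683, hold=6.9518 ⇒ V=6.9518 continue | (k=3,j=2): S=79.1066, (K−S)⁺=0.0000, hold=2.2592 ⇒ V=2.2592 continue | (k=3,j=3): S=97.6238, (K−S)⁺=0.0000, hold=0.4239 ⇒ V=0.4239 continue  boundary S*=-
step 2: (k=2,j=0): S=57.7029, (K−S)⁺=8.3671, hold=10.8257 ⇒ V=10.8257 continue | (k=2,j=1): S=71.2100, (K−S)⁺=0.0000, hold=4.6075 ⇒ V=4.6075 continue | (k=2,j=2): S=87.8788, (K−S)⁺=0.0000, hold=1.3444 ⇒ V=1.3444 continue  boundary S*=-
step 1: (k=1,j=0): S=64.1017, (K−S)⁺=1.9683, hold=7.7120 ⇒ V=7.7120 continue | (k=1,j=1): S=79.1066, (K−S)⁺=0.0000, hold=2.9784 ⇒ V=2.9784 continue  boundary S*=-
step 0: (k=0,j=0): S=71.2100, (K−S)⁺=0.0000, hold=5.3441 ⇒ V=5.3441 continue  boundary S*=-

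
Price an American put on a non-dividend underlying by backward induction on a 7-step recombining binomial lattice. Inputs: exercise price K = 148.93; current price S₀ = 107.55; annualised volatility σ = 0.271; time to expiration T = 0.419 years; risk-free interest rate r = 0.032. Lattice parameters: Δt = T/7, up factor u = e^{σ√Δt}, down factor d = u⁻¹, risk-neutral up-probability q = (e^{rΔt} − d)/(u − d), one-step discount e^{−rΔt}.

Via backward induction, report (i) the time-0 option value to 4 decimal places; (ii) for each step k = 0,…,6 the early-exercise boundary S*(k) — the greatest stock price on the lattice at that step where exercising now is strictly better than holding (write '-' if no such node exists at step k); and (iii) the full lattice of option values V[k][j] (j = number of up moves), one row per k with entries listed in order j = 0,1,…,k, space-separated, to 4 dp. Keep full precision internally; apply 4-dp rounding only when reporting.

price = 41.3800
boundary = 107.5500 114.9225 107.5500 114.9225 122.8004 131.2183 122.8004
tree:
41.3800
48.2795 34.0075
54.7365 41.3800 26.2883
60.7791 48.2795 34.0075 18.6046
66.4342 54.7365 41.3800 26.1296 11.0870
71.7265 60.7791 48.2795 34.0075 17.7117 4.4485
76.6792 66.4342 54.7365 41.3800 26.1296 8.8764 0.0000
81.3142 71.7265 60.7791 48.2795 34.0075 17.7117 0.0000 0.0000

Δt=0.05986  u=1.06855  d=0.93585  q=0.49788  discount=0.99809
step 7 (expiry): payoffs max(K−S,0) = 81.3142 71.7265 60.7791 48.2795 34.0075 17.7117 0.0000 0.0000
step 6: (k=6,j=0): S=72.2508, (K−S)⁺=76.6792, hold=76.3942 ⇒ V=76.6792 exercise | (k=6,j=1): S=82.4958, (K−S)⁺=66.4342, hold=66.1492 ⇒ V=66.4342 exercise | (k=6,j=2): S=94.1935, (K−S)⁺=54.7365, hold=54.4515 ⇒ V=54.7365 exercise | (k=6,j=3): S=107.5500, (K−S)⁺=41.3800, hold=41.0950 ⇒ V=41.3800 exercise | (k=6,j=4): S=122.8004, (K−S)⁺=26.1296, hold=25.8446 ⇒ V=26.1296 exercise | (k=6,j=5): S=140.2132, (K−S)⁺=8.7168, hold=8.8764 ⇒ V=8.8764 continue | (k=6,j=6): S=160.0952, (K−S)⁺=0.0000, hold=0.0000 ⇒ V=0.0000 continue  boundary S*=122.8004
step 5: (k=5,j=0): S=77.2035, (K−S)⁺=71.7265, hold=71.4415 ⇒ V=71.7265 exercise | (k=5,j=1): S=88.1509, (K−S)⁺=60.7791, hold=60.4942 ⇒ V=60.7791 exercise | (k=5,j=2): S=100.6505, (K−S)⁺=48.2795, hold=47.9945 ⇒ V=48.2795 exercise | (k=5,j=3): S=114.9225, (K−S)⁺=34.0075, hold=33.7225 ⇒ V=34.0075 exercise | (k=5,j=4): S=131.2183, (K−S)⁺=17.7117, hold=17.5061 ⇒ V=17.7117 exercise | (k=5,j=5): S=149.8248, (K−S)⁺=0.0000, hold=4.4485 ⇒ V=4.4485 continue  boundary S*=131.2183
step 4: (k=4,j=0): S=82.4958, (K−S)⁺=66.4342, hold=66.1492 ⇒ V=66.4342 exercise | (k=4,j=1): S=94.1935, (K−S)⁺=54.7365, hold=54.4515 ⇒ V=54.7365 exercise | (k=4,j=2): S=107.5500, (K−S)⁺=41.3800, hold=41.0950 ⇒ V=41.3800 exercise | (k=4,j=3): S=122.8004, (K−S)⁺=26.1296, hold=25.8446 ⇒ V=26.1296 exercise | (k=4,j=4): S=140.2132, (K−S)⁺=8.7168, hold=11.0870 ⇒ V=11.0870 continue  boundary S*=122.8004
step 3: (k=3,j=0): S=88.1509, (K−S)⁺=60.7791, hold=60.4942 ⇒ V=60.7791 exercise | (k=3,j=1): S=100.6505, (K−S)⁺=48.2795, hold=47.9945 ⇒ V=48.2795 exercise | (k=3,j=2): S=114.9225, (K−S)⁺=34.0075, hold=33.7225 ⇒ V=34.0075 exercise | (k=3,j=3): S=131.2183, (K−S)⁺=17.7117, hold=18.6046 ⇒ V=18.6046 continue  boundary S*=114.9225
step 2: (k=2,j=0): S=94.1935, (K−S)⁺=54.7365, hold=54.4515 ⇒ V=54.7365 exercise | (k=2,j=1): S=107.5500, (K−S)⁺=41.3800, hold=41.0950 ⇒ V=41.3800 exercise | (k=2,j=2): S=122.8004, (K−S)⁺=26.1296, hold=26.2883 ⇒ V=26.2883 continue  boundary S*=107.5500
step 1: (k=1,j=0): S=100.6505, (K−S)⁺=48.2795, hold=47.9945 ⇒ V=48.2795 exercise | (k=1,j=1): S=114.9225, (K−S)⁺=34.0075, hold=33.8014 ⇒ V=34.0075 exercise  boundary S*=114.9225
step 0: (k=0,j=0): S=107.5500, (K−S)⁺=41.3800, hold=41.0950 ⇒ V=41.3800 exercise  boundary S*=107.5500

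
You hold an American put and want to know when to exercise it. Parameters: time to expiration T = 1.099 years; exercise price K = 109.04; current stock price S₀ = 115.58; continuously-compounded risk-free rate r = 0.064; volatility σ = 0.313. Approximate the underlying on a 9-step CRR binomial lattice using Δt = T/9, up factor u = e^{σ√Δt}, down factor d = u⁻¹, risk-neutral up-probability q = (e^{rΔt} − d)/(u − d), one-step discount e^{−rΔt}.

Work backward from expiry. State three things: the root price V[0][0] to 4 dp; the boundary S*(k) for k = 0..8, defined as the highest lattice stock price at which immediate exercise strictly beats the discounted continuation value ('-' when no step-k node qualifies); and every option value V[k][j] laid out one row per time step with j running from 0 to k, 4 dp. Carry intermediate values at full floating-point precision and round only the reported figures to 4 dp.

price = 9.0528
boundary = - - - - 74.6238 83.2489 74.6238 83.2489 92.8710
tree:
9.0528
13.2456 5.1394
18.8363 8.0457 2.4094
25.9311 12.2687 4.0876 0.8244
34.4162 18.1289 6.7933 1.5352 0.1499
42.1478 25.7911 11.0020 2.8298 0.3075 0.0000
49.0782 34.4162 17.2313 5.1501 0.6304 0.0000 0.0000
55.2907 42.1478 25.7911 9.2228 1.2927 0.0000 0.0000 0.0000
60.8595 49.0782 34.4162 16.1690 2.6506 0.0000 0.0000 0.0000 0.0000
65.8513 55.2907 42.1478 25.7911 5.4349 0.0000 0.0000 0.0000 0.0000 0.0000

Δt=0.12211, u=1.11558, d=0.89639, q=0.50848, disc=e^(-rΔt)=0.99222
k=9 terminal: V=max(K-S,0) → 65.8513 55.2907 42.1478 25.7911 5.4349 0.0000 0.0000 0.0000 0.0000 0.0000
k=8: j=0 S=48.1805 intr=60.8595 cont=60.0106 V=60.8595[EX]; j=1 S=59.9618 intr=49.0782 cont=48.2294 V=49.0782[EX]; j=2 S=74.6238 intr=34.4162 cont=33.5674 V=34.4162[EX]; j=3 S=92.8710 intr=16.1690 cont=15.3202 V=16.1690[EX]; j=4 S=115.5800 intr=0.0000 cont=2.6506 V=2.6506[hold]; j=5 S=143.8419 intr=0.0000 cont=0.0000 V=0.0000[hold]; j=6 S=179.0145 intr=0.0000 cont=0.0000 V=0.0000[hold]; j=7 S=222.7876 intr=0.0000 cont=0.0000 V=0.0000[hold]; j=8 S=277.2642 intr=0.0000 cont=0.0000 V=0.0000[hold]  S*(8)=92.8710
k=7: j=0 S=53.7493 intr=55.2907 cont=54.4418 V=55.2907[EX]; j=1 S=66.8922 intr=42.1478 cont=41.2989 V=42.1478[EX]; j=2 S=83.2489 intr=25.7911 cont=24.9423 V=25.7911[EX]; j=3 S=103.6051 intr=5.4349 cont=9.2228 V=9.2228[hold]; j=4 S=128.9389 intr=0.0000 cont=1.2927 V=1.2927[hold]; j=5 S=160.4674 intr=0.0000 cont=0.0000 V=0.0000[hold]; j=6 S=199.7053 intr=0.0000 cont=0.0000 V=0.0000[hold]; j=7 S=248.5377 intr=0.0000 cont=0.0000 V=0.0000[hold]  S*(7)=83.2489
k=6: j=0 S=59.9618 intr=49.0782 cont=48.2294 V=49.0782[EX]; j=1 S=74.6238 intr=34.4162 cont=33.5674 V=34.4162[EX]; j=2 S=92.8710 intr=16.1690 cont=17.2313 V=17.2313[hold]; j=3 S=115.5800 intr=0.0000 cont=5.1501 V=5.1501[hold]; j=4 S=143.8419 intr=0.0000 cont=0.6304 V=0.6304[hold]; j=5 S=179.0145 intr=0.0000 cont=0.0000 V=0.0000[hold]; j=6 S=222.7876 intr=0.0000 cont=0.0000 V=0.0000[hold]  S*(6)=74.6238
k=5: j=0 S=66.8922 intr=42.1478 cont=41.2989 V=42.1478[EX]; j=1 S=83.2489 intr=25.7911 cont=25.4782 V=25.7911[EX]; j=2 S=103.6051 intr=5.4349 cont=11.0020 V=11.0020[hold]; j=3 S=128.9389 intr=0.0000 cont=2.8298 V=2.8298[hold]; j=4 S=160.4674 intr=0.0000 cont=0.3075 V=0.3075[hold]; j=5 S=199.7053 intr=0.0000 cont=0.0000 V=0.0000[hold]  S*(5)=83.2489
k=4: j=0 S=74.6238 intr=34.4162 cont=33.5674 V=34.4162[EX]; j=1 S=92.8710 intr=16.1690 cont=18.1289 V=18.1289[hold]; j=2 S=115.5800 intr=0.0000 cont=6.7933 V=6.7933[hold]; j=3 S=143.8419 intr=0.0000 cont=1.5352 V=1.5352[hold]; j=4 S=179.0145 intr=0.0000 cont=0.1499 V=0.1499[hold]  S*(4)=74.6238
k=3: j=0 S=83.2489 intr=25.7911 cont=25.9311 V=25.9311[hold]; j=1 S=103.6051 intr=5.4349 cont=12.2687 V=12.2687[hold]; j=2 S=128.9389 intr=0.0000 cont=4.0876 V=4.0876[hold]; j=3 S=160.4674 intr=0.0000 cont=0.8244 V=0.8244[hold]  S*(3)=-
k=2: j=0 S=92.8710 intr=16.1690 cont=18.8363 V=18.8363[hold]; j=1 S=115.5800 intr=0.0000 cont=8.0457 V=8.0457[hold]; j=2 S=143.8419 intr=0.0000 cont=2.4094 V=2.4094[hold]  S*(2)=-
k=1: j=0 S=103.6051 intr=5.4349 cont=13.2456 V=13.2456[hold]; j=1 S=128.9389 intr=0.0000 cont=5.1394 V=5.1394[hold]  S*(1)=-
k=0: j=0 S=115.5800 intr=0.0000 cont=9.0528 V=9.0528[hold]  S*(0)=-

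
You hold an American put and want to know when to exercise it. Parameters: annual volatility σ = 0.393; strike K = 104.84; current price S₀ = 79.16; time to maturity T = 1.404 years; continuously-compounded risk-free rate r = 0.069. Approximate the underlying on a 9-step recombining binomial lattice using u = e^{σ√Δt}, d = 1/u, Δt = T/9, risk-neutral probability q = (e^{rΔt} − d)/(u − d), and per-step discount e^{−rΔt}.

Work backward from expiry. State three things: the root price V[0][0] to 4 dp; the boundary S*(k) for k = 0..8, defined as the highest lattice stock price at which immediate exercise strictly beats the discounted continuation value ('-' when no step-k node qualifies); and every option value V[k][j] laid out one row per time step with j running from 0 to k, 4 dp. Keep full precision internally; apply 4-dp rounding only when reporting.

price = 28.4637
boundary = - 67.7787 58.0338 67.7787 58.0338 67.7787 58.0338 67.7787 79.1600
tree:
28.4637
37.0613 20.3482
46.8062 27.8941 13.1243
55.1500 37.0613 19.1875 7.2495
62.2942 46.8062 27.1661 11.4985 3.0900
68.4112 55.1500 37.0613 17.7038 5.4438 0.7657
73.6488 62.2942 46.8062 26.2492 9.4067 1.5356 0.0000
78.1333 68.4112 55.1500 37.0613 15.8351 3.0797 0.0000 0.0000
81.9731 73.6488 62.2942 46.8062 25.6800 6.1766 0.0000 0.0000 0.0000
85.2608 78.1333 68.4112 55.1500 37.0613 12.3876 0.0000 0.0000 0.0000 0.0000

Δt=0.15600  u=1.16792  d=0.85622  q=0.49599  discount=0.98929
step 9 (expiry): payoffs max(K−S,0) = 85.2608 78.1333 68.4112 55.1500 37.0613 12.3876 0.0000 0.0000 0.0000 0.0000
step 8: (k=8,j=0): S=22.8669, (K−S)⁺=81.9731, hold=80.8507 ⇒ V=81.9731 exercise | (k=8,j=1): S=31.1912, (K−S)⁺=73.6488, hold=72.5264 ⇒ V=73.6488 exercise | (k=8,j=2): S=42.5458, (K−S)⁺=62.2942, hold=61.1718 ⇒ V=62.2942 exercise | (k=8,j=3): S=58.0338, (K−S)⁺=46.8062, hold=45.6837 ⇒ V=46.8062 exercise | (k=8,j=4): S=79.1600, (K−S)⁺=25.6800, hold=24.5576 ⇒ V=25.6800 exercise | (k=8,j=5): S=107.9768, (K−S)⁺=0.0000, hold=6.1766 ⇒ V=6.1766 continue | (k=8,j=6): S=147.2838, (K−S)⁺=0.0000, hold=0.0000 ⇒ V=0.0000 continue | (k=8,j=7): S=200.8998, (K−S)⁺=0.0000, hold=0.0000 ⇒ V=0.0000 continue | (k=8,j=8): S=274.0338, (K−S)⁺=0.0000, hold=0.0000 ⇒ V=0.0000 continue  boundary S*=79.1600
step 7: (k=7,j=0): S=26.7067, (K−S)⁺=78.1333, hold=77.0109 ⇒ V=78.1333 exercise | (k=7,j=1): S=36.4288, (K−S)⁺=68.4112, hold=67.2888 ⇒ V=68.4112 exercise | (k=7,j=2): S=49.6900, (K−S)⁺=55.1500, hold=54.0276 ⇒ V=55.1500 exercise | (k=7,j=3): S=67.7787, (K−S)⁺=37.0613, hold=35.9388 ⇒ V=37.0613 exercise | (k=7,j=4): S=92.4524, (K−S)⁺=12.3876, hold=15.8351 ⇒ V=15.8351 continue | (k=7,j=5): S=126.1080, (K−S)⁺=0.0000, hold=3.0797 ⇒ V=3.0797 continue | (k=7,j=6): S=172.0154, (K−S)⁺=0.0000, hold=0.0000 ⇒ V=0.0000 continue | (k=7,j=7): S=234.6345, (K−S)⁺=0.0000, hold=0.0000 ⇒ V=0.0000 continue  boundary S*=67.7787
step 6: (k=6,j=0): S=31.1912, (K−S)⁺=73.6488, hold=72.5264 ⇒ V=73.6488 exercise | (k=6,j=1): S=42.5458, (K−S)⁺=62.2942, hold=61.1718 ⇒ V=62.2942 exercise | (k=6,j=2): S=58.0338, (K−S)⁺=46.8062, hold=45.6837 ⇒ V=46.8062 exercise | (k=6,j=3): S=79.1600, (K−S)⁺=25.6800, hold=26.2492 ⇒ V=26.2492 continue | (k=6,j=4): S=107.9768, (K−S)⁺=0.0000, hold=9.4067 ⇒ V=9.4067 continue | (k=6,j=5): S=147.2838, (K−S)⁺=0.0000, hold=1.5356 ⇒ V=1.5356 continue | (k=6,j=6): S=200.8998, (K−S)⁺=0.0000, hold=0.0000 ⇒ V=0.0000 continue  boundary S*=58.0338
step 5: (k=5,j=0): S=36.4288, (K−S)⁺=68.4112, hold=67.2888 ⇒ V=68.4112 exercise | (k=5,j=1): S=49.6900, (K−S)⁺=55.1500, hold=54.0276 ⇒ V=55.1500 exercise | (k=5,j=2): S=67.7787, (K−S)⁺=37.0613, hold=36.2181 ⇒ V=37.0613 exercise | (k=5,j=3): S=92.4524, (K−S)⁺=12.3876, hold=17.7038 ⇒ V=17.7038 continue | (k=5,j=4): S=126.1080, (K−S)⁺=0.0000, hold=5.4438 ⇒ V=5.4438 continue | (k=5,j=5): S=172.0154, (K−S)⁺=0.0000, hold=0.7657 ⇒ V=0.7657 continue  boundary S*=67.7787
step 4: (k=4,j=0): S=42.5458, (K−S)⁺=62.2942, hold=61.1718 ⇒ V=62.2942 exercise | (k=4,j=1): S=58.0338, (K−S)⁺=46.8062, hold=45.6837 ⇒ V=46.8062 exercise | (k=4,j=2): S=79.1600, (K−S)⁺=25.6800, hold=27.1661 ⇒ V=27.1661 continue | (k=4,j=3): S=107.9768, (K−S)⁺=0.0000, hold=11.4985 ⇒ V=11.4985 continue | (k=4,j=4): S=147.2838, (K−S)⁺=0.0000, hold=3.0900 ⇒ V=3.0900 continue  boundary S*=58.0338
step 3: (k=3,j=0): S=49.6900, (K−S)⁺=55.1500, hold=54.0276 ⇒ V=55.1500 exercise | (k=3,j=1): S=67.7787, (K−S)⁺=37.0613, hold=36.6680 ⇒ V=37.0613 exercise | (k=3,j=2): S=92.4524, (K−S)⁺=12.3876, hold=19.1875 ⇒ V=19.1875 continue | (k=3,j=3): S=126.1080, (K−S)⁺=0.0000, hold=7.2495 ⇒ V=7.2495 continue  boundary S*=67.7787
step 2: (k=2,j=0): S=58.0338, (K−S)⁺=46.8062, hold=45.6837 ⇒ V=46.8062 exercise | (k=2,j=1): S=79.1600, (K−S)⁺=25.6800, hold=27.8941 ⇒ V=27.8941 continue | (k=2,j=2): S=107.9768, (K−S)⁺=0.0000, hold=13.1243 ⇒ V=13.1243 continue  boundary S*=58.0338
step 1: (k=1,j=0): S=67.7787, (K−S)⁺=37.0613, hold=37.0252 ⇒ V=37.0613 exercise | (k=1,j=1): S=92.4524, (K−S)⁺=12.3876, hold=20.3482 ⇒ V=20.3482 continue  boundary S*=67.7787
step 0: (k=0,j=0): S=79.1600, (K−S)⁺=25.6800, hold=28.4637 ⇒ V=28.4637 continue  boundary S*=-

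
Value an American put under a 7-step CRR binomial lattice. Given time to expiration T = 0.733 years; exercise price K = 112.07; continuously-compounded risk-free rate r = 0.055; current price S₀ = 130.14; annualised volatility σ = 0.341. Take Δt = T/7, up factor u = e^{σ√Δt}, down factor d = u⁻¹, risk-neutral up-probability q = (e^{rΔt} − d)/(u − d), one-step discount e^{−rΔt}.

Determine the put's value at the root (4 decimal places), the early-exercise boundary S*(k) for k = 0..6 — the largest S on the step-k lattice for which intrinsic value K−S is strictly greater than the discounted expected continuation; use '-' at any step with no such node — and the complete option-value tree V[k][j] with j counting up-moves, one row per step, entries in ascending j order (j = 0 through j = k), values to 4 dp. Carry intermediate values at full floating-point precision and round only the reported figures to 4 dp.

Δt=0.10471, u=1.11666, d=0.89552, q=0.49856, disc=e^(-rΔt)=0.99426
k=7 terminal: V=max(K-S,0) → 51.9593 37.1156 18.6064 0.0000 0.0000 0.0000 0.0000 0.0000
k=6: j=0 S=67.1235 intr=44.9465 cont=44.3029 V=44.9465[EX]; j=1 S=83.6989 intr=28.3711 cont=27.7275 V=28.3711[EX]; j=2 S=104.3675 intr=7.7025 cont=9.2764 V=9.2764[hold]; j=3 S=130.1400 intr=0.0000 cont=0.0000 V=0.0000[hold]; j=4 S=162.2767 intr=0.0000 cont=0.0000 V=0.0000[hold]; j=5 S=202.3493 intr=0.0000 cont=0.0000 V=0.0000[hold]; j=6 S=252.3174 intr=0.0000 cont=0.0000 V=0.0000[hold]  S*(6)=83.6989
k=5: j=0 S=74.9544 intr=37.1156 cont=36.4720 V=37.1156[EX]; j=1 S=93.4636 intr=18.6064 cont=18.7430 V=18.7430[hold]; j=2 S=116.5435 intr=0.0000 cont=4.6248 V=4.6248[hold]; j=3 S=145.3227 intr=0.0000 cont=0.0000 V=0.0000[hold]; j=4 S=181.2087 intr=0.0000 cont=0.0000 V=0.0000[hold]; j=5 S=225.9563 intr=0.0000 cont=0.0000 V=0.0000[hold]  S*(5)=74.9544
k=4: j=0 S=83.6989 intr=28.3711 cont=27.7952 V=28.3711[EX]; j=1 S=104.3675 intr=7.7025 cont=11.6370 V=11.6370[hold]; j=2 S=130.1400 intr=0.0000 cont=2.3058 V=2.3058[hold]; j=3 S=162.2767 intr=0.0000 cont=0.0000 V=0.0000[hold]; j=4 S=202.3493 intr=0.0000 cont=0.0000 V=0.0000[hold]  S*(4)=83.6989
k=3: j=0 S=93.4636 intr=18.6064 cont=19.9131 V=19.9131[hold]; j=1 S=116.5435 intr=0.0000 cont=6.9447 V=6.9447[hold]; j=2 S=145.3227 intr=0.0000 cont=1.1496 V=1.1496[hold]; j=3 S=181.2087 intr=0.0000 cont=0.0000 V=0.0000[hold]  S*(3)=-
k=2: j=0 S=104.3675 intr=7.7025 cont=13.3704 V=13.3704[hold]; j=1 S=130.1400 intr=0.0000 cont=4.0322 V=4.0322[hold]; j=2 S=162.2767 intr=0.0000 cont=0.5731 V=0.5731[hold]  S*(2)=-
k=1: j=0 S=116.5435 intr=0.0000 cont=8.6647 V=8.6647[hold]; j=1 S=145.3227 intr=0.0000 cont=2.2944 V=2.2944[hold]  S*(1)=-
k=0: j=0 S=130.1400 intr=0.0000 cont=5.4572 V=5.4572[hold]  S*(0)=-

price = 5.4572
boundary = - - - - 83.6989 74.9544 83.6989
tree:
5.4572
8.6647 2.2944
13.3704 4.0322 0.5731
19.9131 6.9447 1.1496 0.0000
28.3711 11.6370 2.3058 0.0000 0.0000
37.1156 18.7430 4.6248 0.0000 0.0000 0.0000
44.9465 28.3711 9.2764 0.0000 0.0000 0.0000 0.0000
51.9593 37.1156 18.6064 0.0000 0.0000 0.0000 0.0000 0.0000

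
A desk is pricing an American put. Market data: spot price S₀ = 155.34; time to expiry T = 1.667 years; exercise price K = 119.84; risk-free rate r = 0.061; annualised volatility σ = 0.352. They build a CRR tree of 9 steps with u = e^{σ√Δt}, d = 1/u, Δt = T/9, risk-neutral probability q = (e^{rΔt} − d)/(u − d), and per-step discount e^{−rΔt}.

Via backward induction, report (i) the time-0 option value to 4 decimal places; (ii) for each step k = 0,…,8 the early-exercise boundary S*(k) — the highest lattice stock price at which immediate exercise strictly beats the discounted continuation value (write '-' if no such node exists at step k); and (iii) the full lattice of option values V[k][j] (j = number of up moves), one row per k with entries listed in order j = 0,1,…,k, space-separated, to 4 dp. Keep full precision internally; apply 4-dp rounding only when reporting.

price = 7.7289
boundary = - - - - - 72.8321 84.7452 72.8321 84.7452
tree:
7.7289
11.7922 3.8341
17.5302 6.3123 1.4388
25.2808 10.1647 2.5966 0.3117
35.1876 15.9314 4.6189 0.6299 0.0000
47.0079 24.1468 8.0639 1.2729 0.0000 0.0000
57.2463 35.0948 13.7287 2.5725 0.0000 0.0000 0.0000
66.0454 47.0079 22.5553 5.1988 0.0000 0.0000 0.0000 0.0000
73.6076 57.2463 35.0948 10.5066 0.0000 0.0000 0.0000 0.0000 0.0000
80.1067 66.0454 47.0079 21.2331 0.0000 0.0000 0.0000 0.0000 0.0000 0.0000

Δt=0.18522, u=1.16357, d=0.85942, q=0.49956, disc=e^(-rΔt)=0.98877
k=9 terminal: V=max(K-S,0) → 80.1067 66.0454 47.0079 21.2331 0.0000 0.0000 0.0000 0.0000 0.0000 0.0000
k=8: j=0 S=46.2324 intr=73.6076 cont=72.2612 V=73.6076[EX]; j=1 S=62.5937 intr=57.2463 cont=55.8999 V=57.2463[EX]; j=2 S=84.7452 intr=35.0948 cont=33.7484 V=35.0948[EX]; j=3 S=114.7359 intr=5.1041 cont=10.5066 V=10.5066[hold]; j=4 S=155.3400 intr=0.0000 cont=0.0000 V=0.0000[hold]; j=5 S=210.3136 intr=0.0000 cont=0.0000 V=0.0000[hold]; j=6 S=284.7420 intr=0.0000 cont=0.0000 V=0.0000[hold]; j=7 S=385.5100 intr=0.0000 cont=0.0000 V=0.0000[hold]; j=8 S=521.9391 intr=0.0000 cont=0.0000 V=0.0000[hold]  S*(8)=84.7452
k=7: j=0 S=53.7946 intr=66.0454 cont=64.6990 V=66.0454[EX]; j=1 S=72.8321 intr=47.0079 cont=45.6615 V=47.0079[EX]; j=2 S=98.6069 intr=21.2331 cont=22.5553 V=22.5553[hold]; j=3 S=133.5031 intr=0.0000 cont=5.1988 V=5.1988[hold]; j=4 S=180.7488 intr=0.0000 cont=0.0000 V=0.0000[hold]; j=5 S=244.7144 intr=0.0000 cont=0.0000 V=0.0000[hold]; j=6 S=331.3169 intr=0.0000 cont=0.0000 V=0.0000[hold]; j=7 S=448.5675 intr=0.0000 cont=0.0000 V=0.0000[hold]  S*(7)=72.8321
k=6: j=0 S=62.5937 intr=57.2463 cont=55.8999 V=57.2463[EX]; j=1 S=84.7452 intr=35.0948 cont=34.4015 V=35.0948[EX]; j=2 S=114.7359 intr=5.1041 cont=13.7287 V=13.7287[hold]; j=3 S=155.3400 intr=0.0000 cont=2.5725 V=2.5725[hold]; j=4 S=210.3136 intr=0.0000 cont=0.0000 V=0.0000[hold]; j=5 S=284.7420 intr=0.0000 cont=0.0000 V=0.0000[hold]; j=6 S=385.5100 intr=0.0000 cont=0.0000 V=0.0000[hold]  S*(6)=84.7452
k=5: j=0 S=72.8321 intr=47.0079 cont=45.6615 V=47.0079[EX]; j=1 S=98.6069 intr=21.2331 cont=24.1468 V=24.1468[hold]; j=2 S=133.5031 intr=0.0000 cont=8.0639 V=8.0639[hold]; j=3 S=180.7488 intr=0.0000 cont=1.2729 V=1.2729[hold]; j=4 S=244.7144 intr=0.0000 cont=0.0000 V=0.0000[hold]; j=5 S=331.3169 intr=0.0000 cont=0.0000 V=0.0000[hold]  S*(5)=72.8321
k=4: j=0 S=84.7452 intr=35.0948 cont=35.1876 V=35.1876[hold]; j=1 S=114.7359 intr=5.1041 cont=15.9314 V=15.9314[hold]; j=2 S=155.3400 intr=0.0000 cont=4.6189 V=4.6189[hold]; j=3 S=210.3136 intr=0.0000 cont=0.6299 V=0.6299[hold]; j=4 S=284.7420 intr=0.0000 cont=0.0000 V=0.0000[hold]  S*(4)=-
k=3: j=0 S=98.6069 intr=21.2331 cont=25.2808 V=25.2808[hold]; j=1 S=133.5031 intr=0.0000 cont=10.1647 V=10.1647[hold]; j=2 S=180.7488 intr=0.0000 cont=2.5966 V=2.5966[hold]; j=3 S=244.7144 intr=0.0000 cont=0.3117 V=0.3117[hold]  S*(3)=-
k=2: j=0 S=114.7359 intr=5.1041 cont=17.5302 V=17.5302[hold]; j=1 S=155.3400 intr=0.0000 cont=6.3123 V=6.3123[hold]; j=2 S=210.3136 intr=0.0000 cont=1.4388 V=1.4388[hold]  S*(2)=-
k=1: j=0 S=133.5031 intr=0.0000 cont=11.7922 V=11.7922[hold]; j=1 S=180.7488 intr=0.0000 cont=3.8341 V=3.8341[hold]  S*(1)=-
k=0: j=0 S=155.3400 intr=0.0000 cont=7.7289 V=7.7289[hold]  S*(0)=-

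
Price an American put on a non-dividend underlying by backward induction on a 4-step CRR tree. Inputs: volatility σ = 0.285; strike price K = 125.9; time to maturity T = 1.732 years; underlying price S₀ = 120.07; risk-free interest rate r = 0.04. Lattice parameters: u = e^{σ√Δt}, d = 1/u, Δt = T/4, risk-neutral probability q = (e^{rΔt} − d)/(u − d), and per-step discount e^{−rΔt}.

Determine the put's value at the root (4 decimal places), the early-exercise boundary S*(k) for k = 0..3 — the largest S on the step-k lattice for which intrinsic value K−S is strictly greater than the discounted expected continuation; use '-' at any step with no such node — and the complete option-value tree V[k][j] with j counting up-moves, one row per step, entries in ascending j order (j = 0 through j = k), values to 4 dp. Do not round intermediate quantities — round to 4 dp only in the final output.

price = 17.7773
boundary = - - 82.5166 99.5378
tree:
17.7773
28.3954 7.7623
43.3834 14.3741 1.4104
57.4939 26.3622 2.8675 0.0000
69.1915 43.3834 5.8300 0.0000 0.0000

Δt=0.43300, u=1.20628, d=0.82900, q=0.49956, disc=e^(-rΔt)=0.98283
k=4 terminal: V=max(K-S,0) → 69.1915 43.3834 5.8300 0.0000 0.0000
k=3: j=0 S=68.4061 intr=57.4939 cont=55.3321 V=57.4939[EX]; j=1 S=99.5378 intr=26.3622 cont=24.2004 V=26.3622[EX]; j=2 S=144.8375 intr=0.0000 cont=2.8675 V=2.8675[hold]; j=3 S=210.7533 intr=0.0000 cont=0.0000 V=0.0000[hold]  S*(3)=99.5378
k=2: j=0 S=82.5166 intr=43.3834 cont=41.2216 V=43.3834[EX]; j=1 S=120.0700 intr=5.8300 cont=14.3741 V=14.3741[hold]; j=2 S=174.7140 intr=0.0000 cont=1.4104 V=1.4104[hold]  S*(2)=82.5166
k=1: j=0 S=99.5378 intr=26.3622 cont=28.3954 V=28.3954[hold]; j=1 S=144.8375 intr=0.0000 cont=7.7623 V=7.7623[hold]  S*(1)=-
k=0: j=0 S=120.0700 intr=5.8300 cont=17.7773 V=17.7773[hold]  S*(0)=-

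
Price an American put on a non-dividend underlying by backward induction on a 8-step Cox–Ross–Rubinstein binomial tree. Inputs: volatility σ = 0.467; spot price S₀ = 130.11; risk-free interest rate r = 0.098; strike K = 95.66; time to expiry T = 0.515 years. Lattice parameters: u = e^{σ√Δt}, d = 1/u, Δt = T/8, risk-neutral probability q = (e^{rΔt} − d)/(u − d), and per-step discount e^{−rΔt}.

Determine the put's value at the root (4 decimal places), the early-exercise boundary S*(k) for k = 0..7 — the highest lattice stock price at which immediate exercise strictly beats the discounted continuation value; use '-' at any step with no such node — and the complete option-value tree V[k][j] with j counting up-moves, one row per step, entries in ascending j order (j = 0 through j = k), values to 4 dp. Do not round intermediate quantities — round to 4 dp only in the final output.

price = 2.7669
boundary = - - - - - 71.9476 63.9084 71.9476
tree:
2.7669
4.5018 1.0467
7.1609 1.8685 0.2285
11.0798 3.2867 0.4572 0.0000
16.5634 5.6723 0.9148 0.0000 0.0000
23.7124 9.5407 1.8303 0.0000 0.0000 0.0000
31.7516 15.4703 3.6622 0.0000 0.0000 0.0000 0.0000
38.8926 23.7124 7.3277 0.0000 0.0000 0.0000 0.0000 0.0000
45.2357 31.7516 14.6618 0.0000 0.0000 0.0000 0.0000 0.0000 0.0000

params: Δt=0.06438 u=1.12579 d=0.88826 q=0.49706 e^(-rΔt)=0.99371
t_8 payoffs: 45.2357 31.7516 14.6618 0.0000 0.0000 0.0000 0.0000 0.0000 0.0000
t_7: node(7,0) S=56.7674 payoff=38.8926 vs cont=38.2910 → 38.8926 [stop]  node(7,1) S=71.9476 payoff=23.7124 vs cont=23.1108 → 23.7124 [stop]  node(7,2) S=91.1873 payoff=4.4727 vs cont=7.3277 → 7.3277 [wait]  node(7,3) S=115.5718 payoff=0.0000 vs cont=0.0000 → 0.0000 [wait]  node(7,4) S=146.4770 payoff=0.0000 vs cont=0.0000 → 0.0000 [wait]  node(7,5) S=185.6467 payoff=0.0000 vs cont=0.0000 → 0.0000 [wait]  node(7,6) S=235.2907 payoff=0.0000 vs cont=0.0000 → 0.0000 [wait]  node(7,7) S=298.2101 payoff=0.0000 vs cont=0.0000 → 0.0000 [wait]  ⇒ S*(7)=71.9476
t_6: node(6,0) S=63.9084 payoff=31.7516 vs cont=31.1500 → 31.7516 [stop]  node(6,1) S=80.9982 payoff=14.6618 vs cont=15.4703 → 15.4703 [wait]  node(6,2) S=102.6581 payoff=0.0000 vs cont=3.6622 → 3.6622 [wait]  node(6,3) S=130.1100 payoff=0.0000 vs cont=0.0000 → 0.0000 [wait]  node(6,4) S=164.9029 payoff=0.0000 vs cont=0.0000 → 0.0000 [wait]  node(6,5) S=208.9998 payoff=0.0000 vs cont=0.0000 → 0.0000 [wait]  node(6,6) S=264.8888 payoff=0.0000 vs cont=0.0000 → 0.0000 [wait]  ⇒ S*(6)=63.9084
t_5: node(5,0) S=71.9476 payoff=23.7124 vs cont=23.5101 → 23.7124 [stop]  node(5,1) S=91.1873 payoff=4.4727 vs cont=9.5407 → 9.5407 [wait]  node(5,2) S=115.5718 payoff=0.0000 vs cont=1.8303 → 1.8303 [wait]  node(5,3) S=146.4770 payoff=0.0000 vs cont=0.0000 → 0.0000 [wait]  node(5,4) S=185.6467 payoff=0.0000 vs cont=0.0000 → 0.0000 [wait]  node(5,5) S=235.2907 payoff=0.0000 vs cont=0.0000 → 0.0000 [wait]  ⇒ S*(5)=71.9476
t_4: node(4,0) S=80.9982 payoff=14.6618 vs cont=16.5634 → 16.5634 [wait]  node(4,1) S=102.6581 payoff=0.0000 vs cont=5.6723 → 5.6723 [wait]  node(4,2) S=130.1100 payoff=0.0000 vs cont=0.9148 → 0.9148 [wait]  node(4,3) S=164.9029 payoff=0.0000 vs cont=0.0000 → 0.0000 [wait]  node(4,4) S=208.9998 payoff=0.0000 vs cont=0.0000 → 0.0000 [wait]  ⇒ S*(4)=-
t_3: node(3,0) S=91.1873 payoff=4.4727 vs cont=11.0798 → 11.0798 [wait]  node(3,1) S=115.5718 payoff=0.0000 vs cont=3.2867 → 3.2867 [wait]  node(3,2) S=146.4770 payoff=0.0000 vs cont=0.4572 → 0.4572 [wait]  node(3,3) S=185.6467 payoff=0.0000 vs cont=0.0000 → 0.0000 [wait]  ⇒ S*(3)=-
t_2: node(2,0) S=102.6581 payoff=0.0000 vs cont=7.1609 → 7.1609 [wait]  node(2,1) S=130.1100 payoff=0.0000 vs cont=1.8685 → 1.8685 [wait]  node(2,2) S=164.9029 payoff=0.0000 vs cont=0.2285 → 0.2285 [wait]  ⇒ S*(2)=-
t_1: node(1,0) S=115.5718 payoff=0.0000 vs cont=4.5018 → 4.5018 [wait]  node(1,1) S=146.4770 payoff=0.0000 vs cont=1.0467 → 1.0467 [wait]  ⇒ S*(1)=-
t_0: node(0,0) S=130.1100 payoff=0.0000 vs cont=2.7669 → 2.7669 [wait]  ⇒ S*(0)=-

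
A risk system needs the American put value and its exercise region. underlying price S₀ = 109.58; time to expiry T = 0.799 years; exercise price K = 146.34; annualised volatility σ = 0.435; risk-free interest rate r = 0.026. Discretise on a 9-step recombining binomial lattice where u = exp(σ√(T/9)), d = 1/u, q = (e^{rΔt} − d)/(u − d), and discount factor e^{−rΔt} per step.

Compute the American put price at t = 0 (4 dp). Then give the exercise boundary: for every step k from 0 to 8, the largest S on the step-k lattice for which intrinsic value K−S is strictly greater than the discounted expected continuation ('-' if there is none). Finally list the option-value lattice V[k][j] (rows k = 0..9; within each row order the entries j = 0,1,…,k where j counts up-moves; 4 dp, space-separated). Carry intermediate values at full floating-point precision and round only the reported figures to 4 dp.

price = 41.8189
boundary = - - - 74.2786 84.5576 74.2786 84.5576 96.2591 109.5800
tree:
41.8189
51.5690 31.3113
61.8296 40.5479 21.3167
72.0614 50.8899 29.3839 12.5583
81.0910 61.7824 39.1714 18.7749 5.7902
89.0228 72.0614 50.2532 27.1881 9.6242 1.6066
95.9904 81.0910 61.7824 37.8322 15.6275 3.0763 0.0000
102.1111 89.0228 72.0614 50.0809 24.5605 5.8904 0.0000 0.0000
107.4877 95.9904 81.0910 61.7824 36.7600 11.2786 0.0000 0.0000 0.0000
112.2107 102.1111 89.0228 72.0614 50.0809 21.5957 0.0000 0.0000 0.0000 0.0000

params: Δt=0.08878 u=1.13839 d=0.87844 q=0.47653 e^(-rΔt)=0.99769
t_9 payoffs: 112.2107 102.1111 89.0228 72.0614 50.0809 21.5957 0.0000 0.0000 0.0000 0.0000
t_8: node(8,0) S=38.8523 payoff=107.4877 vs cont=107.1503 → 107.4877 [stop]  node(8,1) S=50.3496 payoff=95.9904 vs cont=95.6531 → 95.9904 [stop]  node(8,2) S=65.2490 payoff=81.0910 vs cont=80.7536 → 81.0910 [stop]  node(8,3) S=84.5576 payoff=61.7824 vs cont=61.4450 → 61.7824 [stop]  node(8,4) S=109.5800 payoff=36.7600 vs cont=36.4226 → 36.7600 [stop]  node(8,5) S=142.0070 payoff=4.3330 vs cont=11.2786 → 11.2786 [wait]  node(8,6) S=184.0299 payoff=0.0000 vs cont=0.0000 → 0.0000 [wait]  node(8,7) S=238.4882 payoff=0.0000 vs cont=0.0000 → 0.0000 [wait]  node(8,8) S=309.0620 payoff=0.0000 vs cont=0.0000 → 0.0000 [wait]  ⇒ S*(8)=109.5800
t_7: node(7,0) S=44.2289 payoff=102.1111 vs cont=101.7737 → 102.1111 [stop]  node(7,1) S=57.3172 payoff=89.0228 vs cont=88.6854 → 89.0228 [stop]  node(7,2) S=74.2786 payoff=72.0614 vs cont=71.7240 → 72.0614 [stop]  node(7,3) S=96.2591 payoff=50.0809 vs cont=49.7435 → 50.0809 [stop]  node(7,4) S=124.7443 payoff=21.5957 vs cont=24.5605 → 24.5605 [wait]  node(7,5) S=161.6587 payoff=0.0000 vs cont=5.8904 → 5.8904 [wait]  node(7,6) S=209.4969 payoff=0.0000 vs cont=0.0000 → 0.0000 [wait]  node(7,7) S=271.4915 payoff=0.0000 vs cont=0.0000 → 0.0000 [wait]  ⇒ S*(7)=96.2591
t_6: node(6,0) S=50.3496 payoff=95.9904 vs cont=95.6531 → 95.9904 [stop]  node(6,1) S=65.2490 payoff=81.0910 vs cont=80.7536 → 81.0910 [stop]  node(6,2) S=84.5576 payoff=61.7824 vs cont=61.4450 → 61.7824 [stop]  node(6,3) S=109.5800 payoff=36.7600 vs cont=37.8322 → 37.8322 [wait]  node(6,4) S=142.0070 payoff=4.3330 vs cont=15.6275 → 15.6275 [wait]  node(6,5) S=184.0299 payoff=0.0000 vs cont=3.0763 → 3.0763 [wait]  node(6,6) S=238.4882 payoff=0.0000 vs cont=0.0000 → 0.0000 [wait]  ⇒ S*(6)=84.5576
t_5: node(5,0) S=57.3172 payoff=89.0228 vs cont=88.6854 → 89.0228 [stop]  node(5,1) S=74.2786 payoff=72.0614 vs cont=71.7240 → 72.0614 [stop]  node(5,2) S=96.2591 payoff=50.0809 vs cont=50.2532 → 50.2532 [wait]  node(5,3) S=124.7443 payoff=21.5957 vs cont=27.1881 → 27.1881 [wait]  node(5,4) S=161.6587 payoff=0.0000 vs cont=9.6242 → 9.6242 [wait]  node(5,5) S=209.4969 payoff=0.0000 vs cont=1.6066 → 1.6066 [wait]  ⇒ S*(5)=74.2786
t_4: node(4,0) S=65.2490 payoff=81.0910 vs cont=80.7536 → 81.0910 [stop]  node(4,1) S=84.5576 payoff=61.7824 vs cont=61.5269 → 61.7824 [stop]  node(4,2) S=109.5800 payoff=36.7600 vs cont=39.1714 → 39.1714 [wait]  node(4,3) S=142.0070 payoff=4.3330 vs cont=18.7749 → 18.7749 [wait]  node(4,4) S=184.0299 payoff=0.0000 vs cont=5.7902 → 5.7902 [wait]  ⇒ S*(4)=84.5576
t_3: node(3,0) S=74.2786 payoff=72.0614 vs cont=71.7240 → 72.0614 [stop]  node(3,1) S=96.2591 payoff=50.0809 vs cont=50.8899 → 50.8899 [wait]  node(3,2) S=124.7443 payoff=21.5957 vs cont=29.3839 → 29.3839 [wait]  node(3,3) S=161.6587 payoff=0.0000 vs cont=12.5583 → 12.5583 [wait]  ⇒ S*(3)=74.2786
t_2: node(2,0) S=84.5576 payoff=61.7824 vs cont=61.8296 → 61.8296 [wait]  node(2,1) S=109.5800 payoff=36.7600 vs cont=40.5479 → 40.5479 [wait]  node(2,2) S=142.0070 payoff=4.3330 vs cont=21.3167 → 21.3167 [wait]  ⇒ S*(2)=-
t_1: node(1,0) S=96.2591 payoff=50.0809 vs cont=51.5690 → 51.5690 [wait]  node(1,1) S=124.7443 payoff=21.5957 vs cont=31.3113 → 31.3113 [wait]  ⇒ S*(1)=-
t_0: node(0,0) S=109.5800 payoff=36.7600 vs cont=41.8189 → 41.8189 [wait]  ⇒ S*(0)=-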